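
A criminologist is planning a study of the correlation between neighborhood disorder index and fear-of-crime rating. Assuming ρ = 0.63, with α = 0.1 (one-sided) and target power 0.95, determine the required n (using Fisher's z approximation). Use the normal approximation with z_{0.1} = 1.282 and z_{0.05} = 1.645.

Fisher's z: C = ½·ln((1+r)/(1−r)) = ½·ln(4.4054) = 0.7414.
n = ((z_{α} + z_β)/C)² + 3.
(1.282 + 1.645) / 0.7414 = 2.927 / 0.7414 = 3.948.
n = 3.948² + 3 = 15.59 + 3 = 18.6.
Round up.

n = 19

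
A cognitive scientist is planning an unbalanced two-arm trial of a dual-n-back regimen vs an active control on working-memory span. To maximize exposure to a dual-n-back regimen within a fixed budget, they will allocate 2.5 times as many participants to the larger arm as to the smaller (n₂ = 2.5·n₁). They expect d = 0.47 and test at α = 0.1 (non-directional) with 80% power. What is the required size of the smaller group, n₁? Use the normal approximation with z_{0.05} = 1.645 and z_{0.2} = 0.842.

With allocation ratio k = n₂/n₁ = 2.5, Var(x̄₁−x̄₂) = σ²(1/n₁ + 1/(k·n₁)) = σ²·(k+1)/(k·n₁).
So n₁ = (1 + 1/k)·((z_{α/2} + z_β)/d)² = 1.400 × (2.487/0.47)².
n₁ = 1.400 × 28.00 = 39.2.
Round up: n₁ = 40, giving n₂ = 2.5 × 40 = 100.

n₁ = 40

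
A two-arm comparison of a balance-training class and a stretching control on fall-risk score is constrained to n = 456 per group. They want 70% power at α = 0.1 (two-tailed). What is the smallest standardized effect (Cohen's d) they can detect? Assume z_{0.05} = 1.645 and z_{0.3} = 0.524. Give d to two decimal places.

d_min ≈ 0.14

For two independent groups of n = 456 each: d_min = (z_{α/2} + z_β)·√(2/n).
z-sum = 1.645 + 0.524 = 2.169.
d_min = 2.169 × √(2/456) = 2.169 × 0.0662 = 0.144.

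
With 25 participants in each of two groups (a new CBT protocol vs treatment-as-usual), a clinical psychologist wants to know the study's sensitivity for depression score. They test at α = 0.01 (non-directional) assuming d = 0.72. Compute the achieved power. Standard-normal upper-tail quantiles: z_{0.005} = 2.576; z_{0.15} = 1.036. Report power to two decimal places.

power ≈ 0.49

For two equal groups, power = Φ(d·√(n/2) − z_{α/2}).
d·√(n/2) = 0.72 × √(25/2) = 0.72 × 3.536 = 2.546.
z_β = 2.546 − 2.576 = -0.030.
Power = Φ(-0.030) = 0.488.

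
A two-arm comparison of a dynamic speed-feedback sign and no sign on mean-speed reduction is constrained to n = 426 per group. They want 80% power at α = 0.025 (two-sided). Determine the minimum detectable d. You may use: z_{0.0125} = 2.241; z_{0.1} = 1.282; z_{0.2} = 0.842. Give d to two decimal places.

d_min ≈ 0.21

For two independent groups of n = 426 each: d_min = (z_{α/2} + z_β)·√(2/n).
z-sum = 2.241 + 0.842 = 3.083.
d_min = 3.083 × √(2/426) = 3.083 × 0.0685 = 0.211.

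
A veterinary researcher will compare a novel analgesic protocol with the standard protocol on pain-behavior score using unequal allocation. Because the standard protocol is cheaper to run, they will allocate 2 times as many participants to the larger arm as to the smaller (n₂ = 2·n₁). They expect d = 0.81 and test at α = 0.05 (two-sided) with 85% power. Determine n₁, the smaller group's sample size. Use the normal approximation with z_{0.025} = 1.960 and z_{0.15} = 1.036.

n₁ = 21

With allocation ratio k = n₂/n₁ = 2, Var(x̄₁−x̄₂) = σ²(1/n₁ + 1/(k·n₁)) = σ²·(k+1)/(k·n₁).
So n₁ = (1 + 1/k)·((z_{α/2} + z_β)/d)² = 1.500 × (2.996/0.81)².
n₁ = 1.500 × 13.68 = 20.5.
Round up: n₁ = 21, giving n₂ = 2 × 21 = 42.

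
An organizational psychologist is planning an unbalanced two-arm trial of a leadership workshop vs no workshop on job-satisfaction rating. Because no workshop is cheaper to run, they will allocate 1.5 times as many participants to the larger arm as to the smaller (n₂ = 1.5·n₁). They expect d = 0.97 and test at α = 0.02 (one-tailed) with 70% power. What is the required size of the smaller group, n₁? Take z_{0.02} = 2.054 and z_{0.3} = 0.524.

With allocation ratio k = n₂/n₁ = 1.5, Var(x̄₁−x̄₂) = σ²(1/n₁ + 1/(k·n₁)) = σ²·(k+1)/(k·n₁).
So n₁ = (1 + 1/k)·((z_{α} + z_β)/d)² = 1.667 × (2.578/0.97)².
n₁ = 1.667 × 7.06 = 11.8.
Round up: n₁ = 12, giving n₂ = 1.5 × 12 = 18.

n₁ = 12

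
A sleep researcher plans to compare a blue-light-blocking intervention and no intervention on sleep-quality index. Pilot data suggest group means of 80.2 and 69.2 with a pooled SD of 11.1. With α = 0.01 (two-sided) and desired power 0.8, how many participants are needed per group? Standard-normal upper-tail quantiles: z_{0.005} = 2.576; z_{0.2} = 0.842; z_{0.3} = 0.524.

Cohen's d = |M₁ − M₂| / SD_pooled = |80.2 − 69.2| / 11.1 = 11.0 / 11.1 = 0.991.
For two independent groups with equal n: n = 2·((z_{α/2} + z_β) / d)².
z_{α/2} + z_β = 2.576 + 0.842 = 3.418.
n = 2 × (3.418 / 0.991)² = 2 × 3.449² = 2 × 11.90 = 23.8.
Round up to the next whole participant.

n = 24 per group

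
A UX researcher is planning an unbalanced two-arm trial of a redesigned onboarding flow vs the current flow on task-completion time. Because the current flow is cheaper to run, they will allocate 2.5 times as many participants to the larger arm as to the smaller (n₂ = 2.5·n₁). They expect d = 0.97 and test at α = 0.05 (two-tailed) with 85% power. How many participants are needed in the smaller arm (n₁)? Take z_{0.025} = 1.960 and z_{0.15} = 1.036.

With allocation ratio k = n₂/n₁ = 2.5, Var(x̄₁−x̄₂) = σ²(1/n₁ + 1/(k·n₁)) = σ²·(k+1)/(k·n₁).
So n₁ = (1 + 1/k)·((z_{α/2} + z_β)/d)² = 1.400 × (2.996/0.97)².
n₁ = 1.400 × 9.54 = 13.4.
Round up: n₁ = 14, giving n₂ = 2.5 × 14 = 35.

n₁ = 14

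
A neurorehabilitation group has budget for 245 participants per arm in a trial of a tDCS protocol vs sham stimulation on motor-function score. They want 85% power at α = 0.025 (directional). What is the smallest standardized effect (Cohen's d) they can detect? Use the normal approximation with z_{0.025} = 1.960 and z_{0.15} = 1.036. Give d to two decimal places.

d_min ≈ 0.27

For two independent groups of n = 245 each: d_min = (z_{α} + z_β)·√(2/n).
z-sum = 1.960 + 1.036 = 2.996.
d_min = 2.996 × √(2/245) = 2.996 × 0.0904 = 0.271.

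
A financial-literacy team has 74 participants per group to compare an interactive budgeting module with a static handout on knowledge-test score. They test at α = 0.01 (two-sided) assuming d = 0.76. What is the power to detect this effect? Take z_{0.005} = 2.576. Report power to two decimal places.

power ≈ 0.98

For two equal groups, power = Φ(d·√(n/2) − z_{α/2}).
d·√(n/2) = 0.76 × √(74/2) = 0.76 × 6.083 = 4.623.
z_β = 4.623 − 2.576 = 2.047.
Power = Φ(2.047) = 0.980.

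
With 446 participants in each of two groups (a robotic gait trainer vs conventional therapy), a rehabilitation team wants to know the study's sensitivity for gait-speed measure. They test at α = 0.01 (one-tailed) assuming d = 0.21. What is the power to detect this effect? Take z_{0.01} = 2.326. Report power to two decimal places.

For two equal groups, power = Φ(d·√(n/2) − z_{α}).
d·√(n/2) = 0.21 × √(446/2) = 0.21 × 14.933 = 3.136.
z_β = 3.136 − 2.326 = 0.810.
Power = Φ(0.810) = 0.791.

power ≈ 0.79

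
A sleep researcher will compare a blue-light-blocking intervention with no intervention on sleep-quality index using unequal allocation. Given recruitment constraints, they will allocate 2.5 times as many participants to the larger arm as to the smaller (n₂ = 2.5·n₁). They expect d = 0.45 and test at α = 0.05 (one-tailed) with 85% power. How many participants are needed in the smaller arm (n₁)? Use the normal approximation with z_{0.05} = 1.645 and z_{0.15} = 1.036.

n₁ = 50

With allocation ratio k = n₂/n₁ = 2.5, Var(x̄₁−x̄₂) = σ²(1/n₁ + 1/(k·n₁)) = σ²·(k+1)/(k·n₁).
So n₁ = (1 + 1/k)·((z_{α} + z_β)/d)² = 1.400 × (2.681/0.45)².
n₁ = 1.400 × 35.50 = 49.7.
Round up: n₁ = 50, giving n₂ = 2.5 × 50 = 125.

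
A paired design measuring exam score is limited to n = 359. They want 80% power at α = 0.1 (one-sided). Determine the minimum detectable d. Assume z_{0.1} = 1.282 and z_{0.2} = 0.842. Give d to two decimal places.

For a single sample (or paired design) of n = 359: d_min = (z_{α} + z_β)/√n.
z-sum = 1.282 + 0.842 = 2.124.
d_min = 2.124 / √359 = 2.124 / 18.947 = 0.112.

d_min ≈ 0.11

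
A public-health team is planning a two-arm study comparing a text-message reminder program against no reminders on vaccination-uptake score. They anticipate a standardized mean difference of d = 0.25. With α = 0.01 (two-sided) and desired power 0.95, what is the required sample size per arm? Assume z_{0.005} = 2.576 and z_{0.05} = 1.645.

For two independent groups with equal n: n = 2·((z_{α/2} + z_β) / d)².
z_{α/2} + z_β = 2.576 + 1.645 = 4.221.
n = 2 × (4.221 / 0.25)² = 2 × 16.884² = 2 × 285.07 = 570.1.
Round up to the next whole participant.

n = 571 per group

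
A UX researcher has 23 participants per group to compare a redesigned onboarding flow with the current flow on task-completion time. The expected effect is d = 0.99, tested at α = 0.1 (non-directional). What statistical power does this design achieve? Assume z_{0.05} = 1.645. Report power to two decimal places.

power ≈ 0.96

For two equal groups, power = Φ(d·√(n/2) − z_{α/2}).
d·√(n/2) = 0.99 × √(23/2) = 0.99 × 3.391 = 3.357.
z_β = 3.357 − 1.645 = 1.712.
Power = Φ(1.712) = 0.957.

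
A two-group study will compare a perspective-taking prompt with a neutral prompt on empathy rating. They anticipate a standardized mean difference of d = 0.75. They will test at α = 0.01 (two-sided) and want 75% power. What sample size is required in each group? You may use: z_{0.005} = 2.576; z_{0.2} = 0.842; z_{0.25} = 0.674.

For two independent groups with equal n: n = 2·((z_{α/2} + z_β) / d)².
z_{α/2} + z_β = 2.576 + 0.674 = 3.250.
n = 2 × (3.250 / 0.75)² = 2 × 4.333² = 2 × 18.78 = 37.6.
Round up to the next whole participant.

n = 38 per group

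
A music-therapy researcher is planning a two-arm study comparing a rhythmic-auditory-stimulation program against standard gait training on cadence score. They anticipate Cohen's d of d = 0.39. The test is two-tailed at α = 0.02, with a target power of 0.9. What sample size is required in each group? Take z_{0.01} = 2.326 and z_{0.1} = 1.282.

n = 172 per group

For two independent groups with equal n: n = 2·((z_{α/2} + z_β) / d)².
z_{α/2} + z_β = 2.326 + 1.282 = 3.608.
n = 2 × (3.608 / 0.39)² = 2 × 9.251² = 2 × 85.59 = 171.2.
Round up to the next whole participant.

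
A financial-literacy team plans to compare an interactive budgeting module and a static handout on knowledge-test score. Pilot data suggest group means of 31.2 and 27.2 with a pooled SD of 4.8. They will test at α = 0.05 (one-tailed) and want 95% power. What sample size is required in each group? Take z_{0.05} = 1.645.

n = 32 per group

Cohen's d = |M₁ − M₂| / SD_pooled = |31.2 − 27.2| / 4.8 = 4.0 / 4.8 = 0.833.
For two independent groups with equal n: n = 2·((z_{α} + z_β) / d)².
z_{α} + z_β = 1.645 + 1.645 = 3.290.
n = 2 × (3.290 / 0.833)² = 2 × 3.950² = 2 × 15.60 = 31.2.
Round up to the next whole participant.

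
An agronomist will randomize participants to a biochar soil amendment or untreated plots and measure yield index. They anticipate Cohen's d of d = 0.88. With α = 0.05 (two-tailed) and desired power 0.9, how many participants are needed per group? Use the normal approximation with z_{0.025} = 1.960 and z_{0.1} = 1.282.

For two independent groups with equal n: n = 2·((z_{α/2} + z_β) / d)².
z_{α/2} + z_β = 1.960 + 1.282 = 3.242.
n = 2 × (3.242 / 0.88)² = 2 × 3.684² = 2 × 13.57 = 27.1.
Round up to the next whole participant.

n = 28 per group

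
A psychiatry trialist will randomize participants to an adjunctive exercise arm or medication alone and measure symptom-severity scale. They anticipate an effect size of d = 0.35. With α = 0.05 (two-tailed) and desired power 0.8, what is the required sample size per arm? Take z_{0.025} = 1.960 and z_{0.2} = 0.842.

For two independent groups with equal n: n = 2·((z_{α/2} + z_β) / d)².
z_{α/2} + z_β = 1.960 + 0.842 = 2.802.
n = 2 × (2.802 / 0.35)² = 2 × 8.006² = 2 × 64.09 = 128.2.
Round up to the next whole participant.

n = 129 per group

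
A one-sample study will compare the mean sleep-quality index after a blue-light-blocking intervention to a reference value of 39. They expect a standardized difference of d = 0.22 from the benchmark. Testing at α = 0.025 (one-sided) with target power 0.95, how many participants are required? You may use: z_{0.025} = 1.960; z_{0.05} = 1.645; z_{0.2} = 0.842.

n = 269

For a one-sample test: n = ((z_{α} + z_β) / d)².
z_{α} + z_β = 1.960 + 1.645 = 3.605.
n = (3.605 / 0.22)² = 16.386² = 268.51.
Round up.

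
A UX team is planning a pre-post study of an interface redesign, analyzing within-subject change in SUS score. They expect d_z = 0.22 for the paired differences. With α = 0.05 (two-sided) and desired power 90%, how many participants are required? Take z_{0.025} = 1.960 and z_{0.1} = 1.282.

For a paired (one-sample on differences) test: n = ((z_{α/2} + z_β) / d)².
z_{α/2} + z_β = 1.960 + 1.282 = 3.242.
n = (3.242 / 0.22)² = 14.736² = 217.16.
Round up.

n = 218 pairs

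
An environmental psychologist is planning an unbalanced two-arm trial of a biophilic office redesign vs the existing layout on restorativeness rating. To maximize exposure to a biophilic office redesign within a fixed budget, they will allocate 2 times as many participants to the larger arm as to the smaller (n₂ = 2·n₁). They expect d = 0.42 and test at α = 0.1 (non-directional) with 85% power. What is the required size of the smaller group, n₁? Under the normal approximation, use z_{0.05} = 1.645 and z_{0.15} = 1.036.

n₁ = 62

With allocation ratio k = n₂/n₁ = 2, Var(x̄₁−x̄₂) = σ²(1/n₁ + 1/(k·n₁)) = σ²·(k+1)/(k·n₁).
So n₁ = (1 + 1/k)·((z_{α/2} + z_β)/d)² = 1.500 × (2.681/0.42)².
n₁ = 1.500 × 40.75 = 61.1.
Round up: n₁ = 62, giving n₂ = 2 × 62 = 124.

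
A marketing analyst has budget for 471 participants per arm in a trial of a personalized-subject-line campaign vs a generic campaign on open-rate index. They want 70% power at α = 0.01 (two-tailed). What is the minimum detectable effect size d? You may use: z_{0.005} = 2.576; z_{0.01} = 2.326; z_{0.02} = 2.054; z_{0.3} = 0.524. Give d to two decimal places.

d_min ≈ 0.20

For two independent groups of n = 471 each: d_min = (z_{α/2} + z_β)·√(2/n).
z-sum = 2.576 + 0.524 = 3.100.
d_min = 3.100 × √(2/471) = 3.100 × 0.0652 = 0.202.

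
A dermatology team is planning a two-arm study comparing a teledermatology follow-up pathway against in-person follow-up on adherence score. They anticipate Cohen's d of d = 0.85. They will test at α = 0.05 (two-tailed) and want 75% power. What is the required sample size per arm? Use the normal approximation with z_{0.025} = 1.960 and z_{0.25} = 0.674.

n = 20 per group

For two independent groups with equal n: n = 2·((z_{α/2} + z_β) / d)².
z_{α/2} + z_β = 1.960 + 0.674 = 2.634.
n = 2 × (2.634 / 0.85)² = 2 × 3.099² = 2 × 9.60 = 19.2.
Round up to the next whole participant.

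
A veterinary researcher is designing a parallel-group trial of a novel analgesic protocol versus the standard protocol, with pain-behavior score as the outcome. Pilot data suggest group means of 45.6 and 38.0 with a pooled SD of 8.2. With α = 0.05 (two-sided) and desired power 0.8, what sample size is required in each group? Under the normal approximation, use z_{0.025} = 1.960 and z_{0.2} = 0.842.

Cohen's d = |M₁ − M₂| / SD_pooled = |45.6 − 38.0| / 8.2 = 7.6 / 8.2 = 0.927.
For two independent groups with equal n: n = 2·((z_{α/2} + z_β) / d)².
z_{α/2} + z_β = 1.960 + 0.842 = 2.802.
n = 2 × (2.802 / 0.927)² = 2 × 3.023² = 2 × 9.14 = 18.3.
Round up to the next whole participant.

n = 19 per group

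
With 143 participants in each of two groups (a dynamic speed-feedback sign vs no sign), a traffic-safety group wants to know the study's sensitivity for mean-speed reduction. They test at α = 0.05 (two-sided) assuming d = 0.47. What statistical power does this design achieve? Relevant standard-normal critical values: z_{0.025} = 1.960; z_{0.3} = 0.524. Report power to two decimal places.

For two equal groups, power = Φ(d·√(n/2) − z_{α/2}).
d·√(n/2) = 0.47 × √(143/2) = 0.47 × 8.456 = 3.974.
z_β = 3.974 − 1.960 = 2.014.
Power = Φ(2.014) = 0.978.

power ≈ 0.98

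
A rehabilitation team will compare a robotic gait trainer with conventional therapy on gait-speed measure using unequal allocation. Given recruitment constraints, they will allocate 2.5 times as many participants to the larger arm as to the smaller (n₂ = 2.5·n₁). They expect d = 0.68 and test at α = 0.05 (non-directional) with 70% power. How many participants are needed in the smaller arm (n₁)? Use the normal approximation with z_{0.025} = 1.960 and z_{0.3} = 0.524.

n₁ = 19

With allocation ratio k = n₂/n₁ = 2.5, Var(x̄₁−x̄₂) = σ²(1/n₁ + 1/(k·n₁)) = σ²·(k+1)/(k·n₁).
So n₁ = (1 + 1/k)·((z_{α/2} + z_β)/d)² = 1.400 × (2.484/0.68)².
n₁ = 1.400 × 13.34 = 18.7.
Round up: n₁ = 19, giving n₂ = ⌈2.5 × 19⌉ = ⌈47.5⌉ = 48.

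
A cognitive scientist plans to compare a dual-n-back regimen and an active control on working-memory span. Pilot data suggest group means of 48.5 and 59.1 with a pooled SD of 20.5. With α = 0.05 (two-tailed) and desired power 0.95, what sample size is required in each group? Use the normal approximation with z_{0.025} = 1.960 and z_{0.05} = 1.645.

Cohen's d = |M₁ − M₂| / SD_pooled = |48.5 − 59.1| / 20.5 = 10.6 / 20.5 = 0.517.
For two independent groups with equal n: n = 2·((z_{α/2} + z_β) / d)².
z_{α/2} + z_β = 1.960 + 1.645 = 3.605.
n = 2 × (3.605 / 0.517)² = 2 × 6.973² = 2 × 48.62 = 97.2.
Round up to the next whole participant.

n = 98 per group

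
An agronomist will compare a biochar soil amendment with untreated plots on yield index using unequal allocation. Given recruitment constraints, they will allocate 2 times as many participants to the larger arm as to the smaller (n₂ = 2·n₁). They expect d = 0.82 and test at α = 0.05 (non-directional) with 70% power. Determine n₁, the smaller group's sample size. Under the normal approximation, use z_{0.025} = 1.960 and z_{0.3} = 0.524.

With allocation ratio k = n₂/n₁ = 2, Var(x̄₁−x̄₂) = σ²(1/n₁ + 1/(k·n₁)) = σ²·(k+1)/(k·n₁).
So n₁ = (1 + 1/k)·((z_{α/2} + z_β)/d)² = 1.500 × (2.484/0.82)².
n₁ = 1.500 × 9.18 = 13.8.
Round up: n₁ = 14, giving n₂ = 2 × 14 = 28.

n₁ = 14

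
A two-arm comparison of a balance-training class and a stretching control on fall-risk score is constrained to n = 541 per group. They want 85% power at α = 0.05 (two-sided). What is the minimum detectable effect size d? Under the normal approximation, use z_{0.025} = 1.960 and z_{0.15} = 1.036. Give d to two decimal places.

For two independent groups of n = 541 each: d_min = (z_{α/2} + z_β)·√(2/n).
z-sum = 1.960 + 1.036 = 2.996.
d_min = 2.996 × √(2/541) = 2.996 × 0.0608 = 0.182.

d_min ≈ 0.18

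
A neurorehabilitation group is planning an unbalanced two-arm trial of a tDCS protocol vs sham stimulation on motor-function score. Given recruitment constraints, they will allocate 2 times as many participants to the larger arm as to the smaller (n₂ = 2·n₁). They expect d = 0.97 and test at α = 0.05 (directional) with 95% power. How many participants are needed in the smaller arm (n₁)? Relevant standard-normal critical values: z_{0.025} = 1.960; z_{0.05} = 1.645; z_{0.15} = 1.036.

n₁ = 18

With allocation ratio k = n₂/n₁ = 2, Var(x̄₁−x̄₂) = σ²(1/n₁ + 1/(k·n₁)) = σ²·(k+1)/(k·n₁).
So n₁ = (1 + 1/k)·((z_{α} + z_β)/d)² = 1.500 × (3.290/0.97)².
n₁ = 1.500 × 11.50 = 17.3.
Round up: n₁ = 18, giving n₂ = 2 × 18 = 36.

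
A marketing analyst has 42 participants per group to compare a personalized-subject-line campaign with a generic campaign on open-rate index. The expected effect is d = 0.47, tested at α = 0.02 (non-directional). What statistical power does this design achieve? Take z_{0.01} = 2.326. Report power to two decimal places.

power ≈ 0.43

For two equal groups, power = Φ(d·√(n/2) − z_{α/2}).
d·√(n/2) = 0.47 × √(42/2) = 0.47 × 4.583 = 2.154.
z_β = 2.154 − 2.326 = -0.172.
Power = Φ(-0.172) = 0.432.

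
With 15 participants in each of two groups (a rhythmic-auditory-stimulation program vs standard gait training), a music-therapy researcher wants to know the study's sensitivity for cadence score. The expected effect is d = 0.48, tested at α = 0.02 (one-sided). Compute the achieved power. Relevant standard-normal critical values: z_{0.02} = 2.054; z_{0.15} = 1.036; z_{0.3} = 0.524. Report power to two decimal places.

power ≈ 0.23

For two equal groups, power = Φ(d·√(n/2) − z_{α}).
d·√(n/2) = 0.48 × √(15/2) = 0.48 × 2.739 = 1.315.
z_β = 1.315 − 2.054 = -0.739.
Power = Φ(-0.739) = 0.230.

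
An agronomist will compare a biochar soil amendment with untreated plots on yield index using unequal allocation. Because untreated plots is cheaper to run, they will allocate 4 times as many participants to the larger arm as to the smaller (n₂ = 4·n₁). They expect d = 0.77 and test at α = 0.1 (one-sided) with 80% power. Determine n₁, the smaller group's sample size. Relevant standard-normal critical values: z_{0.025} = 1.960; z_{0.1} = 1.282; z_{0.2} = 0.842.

With allocation ratio k = n₂/n₁ = 4, Var(x̄₁−x̄₂) = σ²(1/n₁ + 1/(k·n₁)) = σ²·(k+1)/(k·n₁).
So n₁ = (1 + 1/k)·((z_{α} + z_β)/d)² = 1.250 × (2.124/0.77)².
n₁ = 1.250 × 7.61 = 9.5.
Round up: n₁ = 10, giving n₂ = 4 × 10 = 40.

n₁ = 10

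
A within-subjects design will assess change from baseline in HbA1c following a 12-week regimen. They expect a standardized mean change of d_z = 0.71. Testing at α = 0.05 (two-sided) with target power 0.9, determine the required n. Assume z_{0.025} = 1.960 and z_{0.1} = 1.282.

For a paired (one-sample on differences) test: n = ((z_{α/2} + z_β) / d)².
z_{α/2} + z_β = 1.960 + 1.282 = 3.242.
n = (3.242 / 0.71)² = 4.566² = 20.85.
Round up.

n = 21 pairs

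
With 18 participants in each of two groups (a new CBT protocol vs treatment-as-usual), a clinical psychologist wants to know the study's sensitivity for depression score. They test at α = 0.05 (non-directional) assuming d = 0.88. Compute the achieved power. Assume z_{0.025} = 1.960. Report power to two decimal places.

power ≈ 0.75

For two equal groups, power = Φ(d·√(n/2) − z_{α/2}).
d·√(n/2) = 0.88 × √(18/2) = 0.88 × 3.000 = 2.640.
z_β = 2.640 − 1.960 = 0.680.
Power = Φ(0.680) = 0.752.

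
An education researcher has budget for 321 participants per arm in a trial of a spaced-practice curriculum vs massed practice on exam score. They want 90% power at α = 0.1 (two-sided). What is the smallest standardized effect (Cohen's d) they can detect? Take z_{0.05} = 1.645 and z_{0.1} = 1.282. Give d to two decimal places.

For two independent groups of n = 321 each: d_min = (z_{α/2} + z_β)·√(2/n).
z-sum = 1.645 + 1.282 = 2.927.
d_min = 2.927 × √(2/321) = 2.927 × 0.0789 = 0.231.

d_min ≈ 0.23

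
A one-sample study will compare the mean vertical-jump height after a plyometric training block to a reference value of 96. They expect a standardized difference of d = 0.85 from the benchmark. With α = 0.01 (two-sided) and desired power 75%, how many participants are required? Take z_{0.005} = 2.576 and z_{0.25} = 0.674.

n = 15

For a one-sample test: n = ((z_{α/2} + z_β) / d)².
z_{α/2} + z_β = 2.576 + 0.674 = 3.250.
n = (3.250 / 0.85)² = 3.824² = 14.62.
Round up.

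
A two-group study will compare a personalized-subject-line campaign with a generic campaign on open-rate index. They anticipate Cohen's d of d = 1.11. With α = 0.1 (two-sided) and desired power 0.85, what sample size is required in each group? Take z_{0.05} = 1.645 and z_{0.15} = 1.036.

For two independent groups with equal n: n = 2·((z_{α/2} + z_β) / d)².
z_{α/2} + z_β = 1.645 + 1.036 = 2.681.
n = 2 × (2.681 / 1.11)² = 2 × 2.415² = 2 × 5.83 = 11.7.
Round up to the next whole participant.

n = 12 per group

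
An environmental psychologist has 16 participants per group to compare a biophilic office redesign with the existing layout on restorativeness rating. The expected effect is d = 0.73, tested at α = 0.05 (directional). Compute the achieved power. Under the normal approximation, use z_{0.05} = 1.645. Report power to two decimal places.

power ≈ 0.66

For two equal groups, power = Φ(d·√(n/2) − z_{α}).
d·√(n/2) = 0.73 × √(16/2) = 0.73 × 2.828 = 2.065.
z_β = 2.065 − 1.645 = 0.420.
Power = Φ(0.420) = 0.663.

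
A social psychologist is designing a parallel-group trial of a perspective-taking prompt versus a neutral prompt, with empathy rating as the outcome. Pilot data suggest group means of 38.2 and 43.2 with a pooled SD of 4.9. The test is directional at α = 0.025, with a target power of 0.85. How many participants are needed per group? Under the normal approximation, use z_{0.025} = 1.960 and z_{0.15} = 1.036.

Cohen's d = |M₁ − M₂| / SD_pooled = |38.2 − 43.2| / 4.9 = 5.0 / 4.9 = 1.020.
For two independent groups with equal n: n = 2·((z_{α} + z_β) / d)².
z_{α} + z_β = 1.960 + 1.036 = 2.996.
n = 2 × (2.996 / 1.020)² = 2 × 2.937² = 2 × 8.63 = 17.3.
Round up to the next whole participant.

n = 18 per group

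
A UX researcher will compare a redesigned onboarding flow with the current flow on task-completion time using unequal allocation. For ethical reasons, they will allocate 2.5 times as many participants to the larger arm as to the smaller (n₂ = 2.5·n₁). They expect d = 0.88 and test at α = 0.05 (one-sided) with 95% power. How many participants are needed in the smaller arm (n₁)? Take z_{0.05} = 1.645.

With allocation ratio k = n₂/n₁ = 2.5, Var(x̄₁−x̄₂) = σ²(1/n₁ + 1/(k·n₁)) = σ²·(k+1)/(k·n₁).
So n₁ = (1 + 1/k)·((z_{α} + z_β)/d)² = 1.400 × (3.290/0.88)².
n₁ = 1.400 × 13.98 = 19.6.
Round up: n₁ = 20, giving n₂ = 2.5 × 20 = 50.

n₁ = 20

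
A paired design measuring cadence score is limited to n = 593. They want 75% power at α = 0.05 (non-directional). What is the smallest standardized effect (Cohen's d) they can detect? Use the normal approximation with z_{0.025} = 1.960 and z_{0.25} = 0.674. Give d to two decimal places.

d_min ≈ 0.11

For a single sample (or paired design) of n = 593: d_min = (z_{α/2} + z_β)/√n.
z-sum = 1.960 + 0.674 = 2.634.
d_min = 2.634 / √593 = 2.634 / 24.352 = 0.108.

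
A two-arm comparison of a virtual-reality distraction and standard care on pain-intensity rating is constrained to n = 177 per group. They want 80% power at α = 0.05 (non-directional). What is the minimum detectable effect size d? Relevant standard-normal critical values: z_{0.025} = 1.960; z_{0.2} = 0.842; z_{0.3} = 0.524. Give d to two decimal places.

For two independent groups of n = 177 each: d_min = (z_{α/2} + z_β)·√(2/n).
z-sum = 1.960 + 0.842 = 2.802.
d_min = 2.802 × √(2/177) = 2.802 × 0.1063 = 0.298.

d_min ≈ 0.30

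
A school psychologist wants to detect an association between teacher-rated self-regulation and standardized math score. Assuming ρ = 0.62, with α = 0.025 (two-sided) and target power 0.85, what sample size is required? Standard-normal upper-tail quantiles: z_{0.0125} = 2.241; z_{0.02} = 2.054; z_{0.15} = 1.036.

n = 24

Fisher's z: C = ½·ln((1+r)/(1−r)) = ½·ln(4.2632) = 0.7250.
n = ((z_{α/2} + z_β)/C)² + 3.
(2.241 + 1.036) / 0.7250 = 3.277 / 0.7250 = 4.520.
n = 4.520² + 3 = 20.43 + 3 = 23.4.
Round up.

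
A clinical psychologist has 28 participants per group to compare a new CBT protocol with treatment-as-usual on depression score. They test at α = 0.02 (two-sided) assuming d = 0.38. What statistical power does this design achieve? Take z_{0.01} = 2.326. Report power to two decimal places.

For two equal groups, power = Φ(d·√(n/2) − z_{α/2}).
d·√(n/2) = 0.38 × √(28/2) = 0.38 × 3.742 = 1.422.
z_β = 1.422 − 2.326 = -0.904.
Power = Φ(-0.904) = 0.183.

power ≈ 0.18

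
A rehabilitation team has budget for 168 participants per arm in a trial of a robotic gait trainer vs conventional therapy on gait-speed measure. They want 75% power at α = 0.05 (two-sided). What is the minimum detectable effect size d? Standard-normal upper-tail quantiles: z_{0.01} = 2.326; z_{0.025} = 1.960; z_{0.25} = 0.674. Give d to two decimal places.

For two independent groups of n = 168 each: d_min = (z_{α/2} + z_β)·√(2/n).
z-sum = 1.960 + 0.674 = 2.634.
d_min = 2.634 × √(2/168) = 2.634 × 0.1091 = 0.287.

d_min ≈ 0.29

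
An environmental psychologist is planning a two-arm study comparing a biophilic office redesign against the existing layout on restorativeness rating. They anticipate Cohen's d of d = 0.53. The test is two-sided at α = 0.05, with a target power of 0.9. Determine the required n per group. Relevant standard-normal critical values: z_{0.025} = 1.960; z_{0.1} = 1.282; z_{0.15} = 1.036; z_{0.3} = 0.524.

n = 75 per group

For two independent groups with equal n: n = 2·((z_{α/2} + z_β) / d)².
z_{α/2} + z_β = 1.960 + 1.282 = 3.242.
n = 2 × (3.242 / 0.53)² = 2 × 6.117² = 2 × 37.42 = 74.8.
Round up to the next whole participant.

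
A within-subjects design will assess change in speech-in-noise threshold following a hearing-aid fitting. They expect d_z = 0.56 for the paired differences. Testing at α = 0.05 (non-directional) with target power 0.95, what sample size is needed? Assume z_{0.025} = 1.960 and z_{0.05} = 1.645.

n = 42 pairs

For a paired (one-sample on differences) test: n = ((z_{α/2} + z_β) / d)².
z_{α/2} + z_β = 1.960 + 1.645 = 3.605.
n = (3.605 / 0.56)² = 6.437² = 41.44.
Round up.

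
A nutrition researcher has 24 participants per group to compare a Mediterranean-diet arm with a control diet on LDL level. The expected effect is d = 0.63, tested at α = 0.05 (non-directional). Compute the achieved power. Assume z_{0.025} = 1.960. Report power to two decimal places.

For two equal groups, power = Φ(d·√(n/2) − z_{α/2}).
d·√(n/2) = 0.63 × √(24/2) = 0.63 × 3.464 = 2.182.
z_β = 2.182 − 1.960 = 0.222.
Power = Φ(0.222) = 0.588.

power ≈ 0.59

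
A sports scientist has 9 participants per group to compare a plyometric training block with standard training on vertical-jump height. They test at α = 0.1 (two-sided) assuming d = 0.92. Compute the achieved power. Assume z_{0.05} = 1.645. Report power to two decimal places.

For two equal groups, power = Φ(d·√(n/2) − z_{α/2}).
d·√(n/2) = 0.92 × √(9/2) = 0.92 × 2.121 = 1.952.
z_β = 1.952 − 1.645 = 0.307.
Power = Φ(0.307) = 0.620.

power ≈ 0.62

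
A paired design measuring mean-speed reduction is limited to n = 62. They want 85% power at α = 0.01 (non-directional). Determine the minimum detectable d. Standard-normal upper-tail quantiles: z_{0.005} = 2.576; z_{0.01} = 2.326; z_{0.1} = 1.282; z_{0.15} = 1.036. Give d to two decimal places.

For a single sample (or paired design) of n = 62: d_min = (z_{α/2} + z_β)/√n.
z-sum = 2.576 + 1.036 = 3.612.
d_min = 3.612 / √62 = 3.612 / 7.874 = 0.459.

d_min ≈ 0.46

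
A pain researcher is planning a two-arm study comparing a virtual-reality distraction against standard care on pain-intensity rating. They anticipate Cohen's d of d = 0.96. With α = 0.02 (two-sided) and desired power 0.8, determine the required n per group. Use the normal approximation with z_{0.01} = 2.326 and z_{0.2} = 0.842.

For two independent groups with equal n: n = 2·((z_{α/2} + z_β) / d)².
z_{α/2} + z_β = 2.326 + 0.842 = 3.168.
n = 2 × (3.168 / 0.96)² = 2 × 3.300² = 2 × 10.89 = 21.8.
Round up to the next whole participant.

n = 22 per group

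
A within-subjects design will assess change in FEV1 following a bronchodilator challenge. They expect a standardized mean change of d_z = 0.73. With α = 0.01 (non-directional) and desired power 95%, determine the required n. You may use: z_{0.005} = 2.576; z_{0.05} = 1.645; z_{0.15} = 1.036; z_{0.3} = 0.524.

n = 34 pairs

For a paired (one-sample on differences) test: n = ((z_{α/2} + z_β) / d)².
z_{α/2} + z_β = 2.576 + 1.645 = 4.221.
n = (4.221 / 0.73)² = 5.782² = 33.43.
Round up.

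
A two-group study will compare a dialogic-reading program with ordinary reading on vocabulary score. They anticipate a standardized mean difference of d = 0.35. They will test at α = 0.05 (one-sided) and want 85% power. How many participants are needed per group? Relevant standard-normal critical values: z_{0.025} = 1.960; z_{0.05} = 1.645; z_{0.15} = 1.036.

n = 118 per group

For two independent groups with equal n: n = 2·((z_{α} + z_β) / d)².
z_{α} + z_β = 1.645 + 1.036 = 2.681.
n = 2 × (2.681 / 0.35)² = 2 × 7.660² = 2 × 58.68 = 117.4.
Round up to the next whole participant.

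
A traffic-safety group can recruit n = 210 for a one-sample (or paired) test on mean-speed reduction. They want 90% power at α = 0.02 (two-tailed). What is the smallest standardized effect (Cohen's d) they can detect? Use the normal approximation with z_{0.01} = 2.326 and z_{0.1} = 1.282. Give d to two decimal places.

For a single sample (or paired design) of n = 210: d_min = (z_{α/2} + z_β)/√n.
z-sum = 2.326 + 1.282 = 3.608.
d_min = 3.608 / √210 = 3.608 / 14.491 = 0.249.

d_min ≈ 0.25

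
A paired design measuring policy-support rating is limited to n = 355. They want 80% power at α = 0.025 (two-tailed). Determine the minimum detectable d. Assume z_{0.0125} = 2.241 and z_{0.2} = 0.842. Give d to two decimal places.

For a single sample (or paired design) of n = 355: d_min = (z_{α/2} + z_β)/√n.
z-sum = 2.241 + 0.842 = 3.083.
d_min = 3.083 / √355 = 3.083 / 18.841 = 0.164.

d_min ≈ 0.16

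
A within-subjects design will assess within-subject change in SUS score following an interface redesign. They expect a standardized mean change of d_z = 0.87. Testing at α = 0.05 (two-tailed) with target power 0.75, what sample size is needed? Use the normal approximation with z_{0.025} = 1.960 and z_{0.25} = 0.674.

For a paired (one-sample on differences) test: n = ((z_{α/2} + z_β) / d)².
z_{α/2} + z_β = 1.960 + 0.674 = 2.634.
n = (2.634 / 0.87)² = 3.028² = 9.17.
Round up.

n = 10 pairs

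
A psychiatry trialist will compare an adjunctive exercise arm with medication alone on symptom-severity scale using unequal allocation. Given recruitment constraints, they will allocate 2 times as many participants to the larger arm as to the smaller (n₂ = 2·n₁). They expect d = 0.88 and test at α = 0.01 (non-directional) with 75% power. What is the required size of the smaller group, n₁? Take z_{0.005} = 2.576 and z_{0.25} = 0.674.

n₁ = 21

With allocation ratio k = n₂/n₁ = 2, Var(x̄₁−x̄₂) = σ²(1/n₁ + 1/(k·n₁)) = σ²·(k+1)/(k·n₁).
So n₁ = (1 + 1/k)·((z_{α/2} + z_β)/d)² = 1.500 × (3.250/0.88)².
n₁ = 1.500 × 13.64 = 20.5.
Round up: n₁ = 21, giving n₂ = 2 × 21 = 42.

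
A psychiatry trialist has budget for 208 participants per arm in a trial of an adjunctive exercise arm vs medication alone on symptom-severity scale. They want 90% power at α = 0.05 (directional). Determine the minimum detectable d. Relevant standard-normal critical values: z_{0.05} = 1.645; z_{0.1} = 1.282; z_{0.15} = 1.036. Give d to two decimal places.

d_min ≈ 0.29

For two independent groups of n = 208 each: d_min = (z_{α} + z_β)·√(2/n).
z-sum = 1.645 + 1.282 = 2.927.
d_min = 2.927 × √(2/208) = 2.927 × 0.0981 = 0.287.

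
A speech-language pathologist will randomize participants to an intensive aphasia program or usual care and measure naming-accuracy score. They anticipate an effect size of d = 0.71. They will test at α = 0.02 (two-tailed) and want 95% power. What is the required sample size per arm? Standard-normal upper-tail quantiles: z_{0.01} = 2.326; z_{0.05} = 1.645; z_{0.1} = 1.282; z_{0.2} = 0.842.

n = 63 per group

For two independent groups with equal n: n = 2·((z_{α/2} + z_β) / d)².
z_{α/2} + z_β = 2.326 + 1.645 = 3.971.
n = 2 × (3.971 / 0.71)² = 2 × 5.593² = 2 × 31.28 = 62.6.
Round up to the next whole participant.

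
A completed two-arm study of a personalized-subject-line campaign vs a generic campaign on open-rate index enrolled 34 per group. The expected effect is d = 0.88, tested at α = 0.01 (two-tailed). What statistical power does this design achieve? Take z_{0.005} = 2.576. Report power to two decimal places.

power ≈ 0.85

For two equal groups, power = Φ(d·√(n/2) − z_{α/2}).
d·√(n/2) = 0.88 × √(34/2) = 0.88 × 4.123 = 3.628.
z_β = 3.628 − 2.576 = 1.052.
Power = Φ(1.052) = 0.854.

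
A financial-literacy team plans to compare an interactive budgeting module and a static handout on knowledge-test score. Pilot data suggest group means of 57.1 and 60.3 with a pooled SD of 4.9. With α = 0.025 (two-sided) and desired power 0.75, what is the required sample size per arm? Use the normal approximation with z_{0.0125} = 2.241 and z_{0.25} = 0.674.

n = 40 per group

Cohen's d = |M₁ − M₂| / SD_pooled = |57.1 − 60.3| / 4.9 = 3.2 / 4.9 = 0.653.
For two independent groups with equal n: n = 2·((z_{α/2} + z_β) / d)².
z_{α/2} + z_β = 2.241 + 0.674 = 2.915.
n = 2 × (2.915 / 0.653)² = 2 × 4.464² = 2 × 19.93 = 39.9.
Round up to the next whole participant.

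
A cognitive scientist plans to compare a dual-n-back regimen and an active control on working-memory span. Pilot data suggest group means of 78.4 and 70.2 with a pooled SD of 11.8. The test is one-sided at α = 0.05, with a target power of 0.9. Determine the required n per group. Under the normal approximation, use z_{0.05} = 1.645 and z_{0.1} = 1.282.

Cohen's d = |M₁ − M₂| / SD_pooled = |78.4 − 70.2| / 11.8 = 8.2 / 11.8 = 0.695.
For two independent groups with equal n: n = 2·((z_{α} + z_β) / d)².
z_{α} + z_β = 1.645 + 1.282 = 2.927.
n = 2 × (2.927 / 0.695)² = 2 × 4.212² = 2 × 17.74 = 35.5.
Round up to the next whole participant.

n = 36 per group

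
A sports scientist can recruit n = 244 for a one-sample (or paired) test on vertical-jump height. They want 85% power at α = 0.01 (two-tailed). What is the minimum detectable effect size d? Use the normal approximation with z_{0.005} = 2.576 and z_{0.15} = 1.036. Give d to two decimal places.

For a single sample (or paired design) of n = 244: d_min = (z_{α/2} + z_β)/√n.
z-sum = 2.576 + 1.036 = 3.612.
d_min = 3.612 / √244 = 3.612 / 15.620 = 0.231.

d_min ≈ 0.23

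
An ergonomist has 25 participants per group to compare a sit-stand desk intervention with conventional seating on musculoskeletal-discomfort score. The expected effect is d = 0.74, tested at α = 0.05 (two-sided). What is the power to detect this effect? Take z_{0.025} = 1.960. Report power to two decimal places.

power ≈ 0.74

For two equal groups, power = Φ(d·√(n/2) − z_{α/2}).
d·√(n/2) = 0.74 × √(25/2) = 0.74 × 3.536 = 2.616.
z_β = 2.616 − 1.960 = 0.656.
Power = Φ(0.656) = 0.744.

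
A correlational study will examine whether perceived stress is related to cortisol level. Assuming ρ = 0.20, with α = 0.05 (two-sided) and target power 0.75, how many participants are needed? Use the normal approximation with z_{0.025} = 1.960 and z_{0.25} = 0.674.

n = 172

Fisher's z: C = ½·ln((1+r)/(1−r)) = ½·ln(1.5000) = 0.2027.
n = ((z_{α/2} + z_β)/C)² + 3.
(1.960 + 0.674) / 0.2027 = 2.634 / 0.2027 = 12.995.
n = 12.995² + 3 = 168.86 + 3 = 171.9.
Round up.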